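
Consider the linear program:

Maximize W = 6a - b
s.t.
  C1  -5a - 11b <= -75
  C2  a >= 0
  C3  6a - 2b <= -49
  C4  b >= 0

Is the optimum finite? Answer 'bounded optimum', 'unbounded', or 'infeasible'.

unbounded

From the feasible point (0, 49/2), moving in the direction (2, 6) keeps every constraint satisfied while W increases without bound.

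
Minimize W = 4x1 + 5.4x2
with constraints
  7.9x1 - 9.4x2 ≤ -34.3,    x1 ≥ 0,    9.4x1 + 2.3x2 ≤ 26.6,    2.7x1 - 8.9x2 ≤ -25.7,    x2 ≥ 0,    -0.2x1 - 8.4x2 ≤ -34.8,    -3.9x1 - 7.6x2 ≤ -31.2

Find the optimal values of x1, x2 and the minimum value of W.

Vertices and W = 4x1 + 5.4x2:
  (5705/3551, 17752/3551) → W = 593404/17755
  (975/1706, 14089/3412) → W = 419403/17060
  (0, 266/23) → W = 7182/115
  (0, 29/7) → W = 783/35

The binding constraints are x1 = 0 and -0.2x1 - 8.4x2 = -34.8.
Solving simultaneously gives x1 = 0, x2 = 29/7.

x1 = 0, x2 = 29/7, minimum W = 783/35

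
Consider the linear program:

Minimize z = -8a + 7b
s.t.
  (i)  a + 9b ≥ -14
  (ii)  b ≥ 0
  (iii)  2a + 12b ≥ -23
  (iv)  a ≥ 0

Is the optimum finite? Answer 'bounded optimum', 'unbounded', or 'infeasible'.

unbounded

From the feasible point (0, 0), moving in the direction (1, 0) keeps every constraint satisfied while z decreases without bound.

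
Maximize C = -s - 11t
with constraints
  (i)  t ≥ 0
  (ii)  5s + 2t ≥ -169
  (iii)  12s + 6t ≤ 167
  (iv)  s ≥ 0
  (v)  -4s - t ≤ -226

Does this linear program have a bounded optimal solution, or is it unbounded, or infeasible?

infeasible

The boundaries t = 0 and 12s + 6t = 167 meet at (167/12, 0), but that point violates -4s - t ≤ -226. Every candidate vertex is excluded by some other constraint, so the feasible region is empty.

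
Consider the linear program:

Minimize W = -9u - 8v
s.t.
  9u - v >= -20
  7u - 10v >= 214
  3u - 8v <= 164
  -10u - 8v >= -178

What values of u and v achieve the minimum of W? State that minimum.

Extreme points and W = -9u - 8v:
  (36/13, -253/13) → W = 1700/13
  (291/13, -149/26) → W = -2023/13
  (342/13, -553/52) → W = -1972/13

u = 291/13, v = -149/26, minimum W = -2023/13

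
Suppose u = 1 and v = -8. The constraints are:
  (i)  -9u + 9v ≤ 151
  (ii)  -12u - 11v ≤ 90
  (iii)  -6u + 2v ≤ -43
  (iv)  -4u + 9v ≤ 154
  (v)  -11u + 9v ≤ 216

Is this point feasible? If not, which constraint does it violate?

not feasible — violates (iii)

Constraint (iii): -6u + 2v = -22, which is not ≤ -43. All other constraints are satisfied.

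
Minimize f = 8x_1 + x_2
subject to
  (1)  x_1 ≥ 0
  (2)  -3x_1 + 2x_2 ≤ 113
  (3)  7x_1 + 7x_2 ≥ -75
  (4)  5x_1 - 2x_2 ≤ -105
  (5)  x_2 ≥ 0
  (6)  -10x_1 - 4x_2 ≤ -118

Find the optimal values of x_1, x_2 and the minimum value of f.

x_1 = 0, x_2 = 105/2, minimum f = 105/2

Corner points and f = 8x_1 + x_2:
  (0, 113/2) → f = 113/2
  (0, 105/2) → f = 105/2
  (4, 125/2) → f = 189/2

The binding constraints are x_1 = 0 and 5x_1 - 2x_2 = -105.
Solving simultaneously gives x_1 = 0, x_2 = 105/2.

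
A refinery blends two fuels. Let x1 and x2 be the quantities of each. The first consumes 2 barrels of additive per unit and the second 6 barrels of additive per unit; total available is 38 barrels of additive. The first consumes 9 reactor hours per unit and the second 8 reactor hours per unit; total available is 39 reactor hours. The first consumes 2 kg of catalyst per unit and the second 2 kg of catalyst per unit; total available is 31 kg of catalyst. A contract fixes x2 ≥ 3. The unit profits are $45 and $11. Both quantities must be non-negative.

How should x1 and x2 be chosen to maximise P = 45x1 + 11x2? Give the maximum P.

x1 = 5/3, x2 = 3, maximum P = 108

Extreme points and P = 45x1 + 11x2:
  (0, 39/8) → P = 429/8
  (0, 3) → P = 33
  (5/3, 3) → P = 108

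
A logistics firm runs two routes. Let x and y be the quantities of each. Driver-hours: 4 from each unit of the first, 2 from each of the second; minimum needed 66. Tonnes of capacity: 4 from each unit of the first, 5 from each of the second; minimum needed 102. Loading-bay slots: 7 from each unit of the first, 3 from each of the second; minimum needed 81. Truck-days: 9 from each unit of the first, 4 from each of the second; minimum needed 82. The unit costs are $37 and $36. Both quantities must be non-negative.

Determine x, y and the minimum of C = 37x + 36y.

x = 21/2, y = 12, minimum C = 1641/2

Vertices and C = 37x + 36y:
  (0, 33) → C = 1188
  (51/2, 0) → C = 1887/2
  (21/2, 12) → C = 1641/2
The feasible region is unbounded (it extends along (0, 1), (1, 0)), but C strictly increases along every unbounded feasible direction, so there is no improving ray and the minimum is attained at a vertex.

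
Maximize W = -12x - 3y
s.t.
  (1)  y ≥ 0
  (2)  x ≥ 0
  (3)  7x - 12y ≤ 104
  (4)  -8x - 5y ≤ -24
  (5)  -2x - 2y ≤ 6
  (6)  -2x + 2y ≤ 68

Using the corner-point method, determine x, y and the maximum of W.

Feasible corners and W = -12x - 3y:
  (104/7, 0) → W = -1248/7
  (3, 0) → W = -36
  (0, 24/5) → W = -72/5
  (0, 34) → W = -102
The feasible region is unbounded (it extends along (12, 7), (1, 1)), but W strictly decreases along every unbounded feasible direction, so there is no improving ray and the maximum is attained at a vertex.

At the optimal vertex, x = 0 and -8x - 5y = -24.
Solving simultaneously gives x = 0, y = 24/5.

x = 0, y = 24/5, maximum W = -72/5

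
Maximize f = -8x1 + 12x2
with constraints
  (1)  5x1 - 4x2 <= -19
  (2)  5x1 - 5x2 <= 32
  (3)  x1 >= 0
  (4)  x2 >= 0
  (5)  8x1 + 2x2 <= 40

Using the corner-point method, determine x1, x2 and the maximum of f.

Extreme points and f = -8x1 + 12x2:
  (0, 19/4) → f = 57
  (61/21, 176/21) → f = 232/3
  (0, 20) → f = 240

The binding constraints are x1 = 0 and 8x1 + 2x2 = 40.
Solving simultaneously gives x1 = 0, x2 = 20.

x1 = 0, x2 = 20, maximum f = 240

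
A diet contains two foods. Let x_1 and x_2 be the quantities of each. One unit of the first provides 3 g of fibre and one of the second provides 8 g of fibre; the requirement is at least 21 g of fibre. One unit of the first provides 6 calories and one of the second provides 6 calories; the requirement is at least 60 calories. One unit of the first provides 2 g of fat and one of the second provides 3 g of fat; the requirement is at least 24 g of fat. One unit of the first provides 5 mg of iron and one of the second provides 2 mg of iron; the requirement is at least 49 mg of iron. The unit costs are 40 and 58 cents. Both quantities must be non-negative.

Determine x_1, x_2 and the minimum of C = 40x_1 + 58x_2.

x_1 = 9, x_2 = 2, minimum C = 476

Corner points and C = 40x_1 + 58x_2:
  (0, 49/2) → C = 1421
  (12, 0) → C = 480
  (9, 2) → C = 476
The feasible region is unbounded (it extends along (0, 1), (1, 0)), but C strictly increases along every unbounded feasible direction, so there is no improving ray and the minimum is attained at a vertex.

The optimum lies where 2x_1 + 3x_2 = 24 and 5x_1 + 2x_2 = 49.
Solving simultaneously gives x_1 = 9, x_2 = 2.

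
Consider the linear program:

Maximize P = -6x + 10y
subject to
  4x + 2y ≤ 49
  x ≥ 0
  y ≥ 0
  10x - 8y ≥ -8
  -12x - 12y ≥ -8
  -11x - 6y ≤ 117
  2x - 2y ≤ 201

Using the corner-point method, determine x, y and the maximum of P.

x = 0, y = 2/3, maximum P = 20/3

Vertices and P = -6x + 10y:
  (0, 0) → P = 0
  (0, 2/3) → P = 20/3
  (2/3, 0) → P = -4

At the optimal vertex, x = 0 and -12x - 12y = -8.
Solving simultaneously gives x = 0, y = 2/3.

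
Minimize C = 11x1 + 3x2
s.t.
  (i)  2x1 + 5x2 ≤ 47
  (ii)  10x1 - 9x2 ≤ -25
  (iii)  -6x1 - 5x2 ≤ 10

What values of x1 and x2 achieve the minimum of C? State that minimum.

Feasible corners and C = 11x1 + 3x2:
  (149/34, 130/17) → C = 2419/34
  (-57/4, 151/10) → C = -2229/20
  (-215/104, 25/52) → C = -2215/104

The optimum lies where 2x1 + 5x2 = 47 and -6x1 - 5x2 = 10.
Solving simultaneously gives x1 = -57/4, x2 = 151/10.

x1 = -57/4, x2 = 151/10, minimum C = -2229/20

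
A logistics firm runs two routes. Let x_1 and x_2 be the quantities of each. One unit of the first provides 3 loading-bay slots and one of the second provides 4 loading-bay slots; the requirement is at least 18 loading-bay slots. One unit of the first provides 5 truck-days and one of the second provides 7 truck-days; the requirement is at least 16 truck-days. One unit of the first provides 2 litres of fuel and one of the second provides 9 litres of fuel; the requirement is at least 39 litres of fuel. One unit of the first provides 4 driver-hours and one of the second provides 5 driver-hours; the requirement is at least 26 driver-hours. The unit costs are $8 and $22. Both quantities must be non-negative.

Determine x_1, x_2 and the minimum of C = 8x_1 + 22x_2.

x_1 = 3/2, x_2 = 4, minimum C = 100

Extreme points and C = 8x_1 + 22x_2:
  (0, 26/5) → C = 572/5
  (39/2, 0) → C = 156
  (3/2, 4) → C = 100
The feasible region is unbounded (it extends along (0, 1), (1, 0)), but C strictly increases along every unbounded feasible direction, so there is no improving ray and the minimum is attained at a vertex.

At the optimal vertex, 2x_1 + 9x_2 = 39 and 4x_1 + 5x_2 = 26.
Solving simultaneously gives x_1 = 3/2, x_2 = 4.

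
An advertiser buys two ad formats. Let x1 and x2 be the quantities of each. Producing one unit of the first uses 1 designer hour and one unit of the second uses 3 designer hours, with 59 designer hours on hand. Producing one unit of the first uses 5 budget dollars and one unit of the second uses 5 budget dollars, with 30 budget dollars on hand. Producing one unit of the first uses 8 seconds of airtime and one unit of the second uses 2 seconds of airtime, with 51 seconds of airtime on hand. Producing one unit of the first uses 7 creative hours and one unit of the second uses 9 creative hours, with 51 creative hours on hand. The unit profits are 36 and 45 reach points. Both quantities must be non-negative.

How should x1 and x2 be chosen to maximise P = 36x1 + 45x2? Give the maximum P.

Feasible corners and P = 36x1 + 45x2:
  (0, 0) → P = 0
  (0, 17/3) → P = 255
  (6, 0) → P = 216
  (3/2, 9/2) → P = 513/2

x1 = 3/2, x2 = 9/2, maximum P = 513/2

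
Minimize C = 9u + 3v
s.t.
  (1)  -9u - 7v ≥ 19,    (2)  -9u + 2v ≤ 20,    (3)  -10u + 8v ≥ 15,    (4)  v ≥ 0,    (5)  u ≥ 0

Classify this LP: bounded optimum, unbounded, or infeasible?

infeasible

The boundaries -9u - 7v = 19 and -9u + 2v = 20 meet at (-178/81, 1/9), but that point violates u ≥ 0. Every candidate vertex is excluded by some other constraint, so the feasible region is empty.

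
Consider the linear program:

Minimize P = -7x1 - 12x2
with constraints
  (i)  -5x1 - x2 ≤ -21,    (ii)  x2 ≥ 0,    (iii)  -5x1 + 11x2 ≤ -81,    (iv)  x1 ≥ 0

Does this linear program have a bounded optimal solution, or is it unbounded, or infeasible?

unbounded

From the feasible point (81/5, 0), moving in the direction (11, 5) keeps every constraint satisfied while P decreases without bound.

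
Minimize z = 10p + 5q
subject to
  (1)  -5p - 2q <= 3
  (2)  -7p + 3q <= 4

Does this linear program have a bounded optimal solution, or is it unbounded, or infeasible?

From the feasible point (-17/29, -1/29), moving in the direction (2, -5) keeps every constraint satisfied while z decreases without bound.

unbounded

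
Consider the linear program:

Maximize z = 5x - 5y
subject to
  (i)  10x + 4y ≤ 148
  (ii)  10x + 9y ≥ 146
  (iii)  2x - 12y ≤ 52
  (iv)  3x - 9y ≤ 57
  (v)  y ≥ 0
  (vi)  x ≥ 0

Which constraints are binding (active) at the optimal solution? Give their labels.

(i) and (v)

Feasible corners and z = 5x - 5y:
  (74/5, 0) → z = 74
  (0, 37) → z = -185
  (73/5, 0) → z = 73
  (0, 146/9) → z = -730/9

The maximum is at (74/5, 0). Substituting into each constraint, equality holds for (i) and (v); the remaining constraints have slack.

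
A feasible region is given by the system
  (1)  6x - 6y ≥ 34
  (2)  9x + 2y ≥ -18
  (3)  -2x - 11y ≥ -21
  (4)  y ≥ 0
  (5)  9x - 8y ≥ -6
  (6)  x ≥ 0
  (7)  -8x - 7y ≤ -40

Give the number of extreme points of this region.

3

Intersecting each pair of boundary lines and keeping only the points that satisfy every inequality leaves:
  (250/39, 29/39)
  (17/3, 0)
  (21/2, 0)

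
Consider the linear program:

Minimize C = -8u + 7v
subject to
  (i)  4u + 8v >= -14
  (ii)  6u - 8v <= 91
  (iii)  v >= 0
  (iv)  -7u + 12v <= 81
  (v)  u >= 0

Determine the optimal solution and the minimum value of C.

Vertices and C = -8u + 7v:
  (91/6, 0) → C = -364/3
  (435/4, 1123/16) → C = -6059/16
  (0, 0) → C = 0
  (0, 27/4) → C = 189/4

The binding constraints are 6u - 8v = 91 and -7u + 12v = 81.
Solving simultaneously gives u = 435/4, v = 1123/16.

u = 435/4, v = 1123/16, minimum C = -6059/16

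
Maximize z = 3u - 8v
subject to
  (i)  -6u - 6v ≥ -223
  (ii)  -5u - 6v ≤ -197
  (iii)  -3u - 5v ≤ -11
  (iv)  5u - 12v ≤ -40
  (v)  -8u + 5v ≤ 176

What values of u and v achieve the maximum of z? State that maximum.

u = 118/5, v = 79/6, maximum z = -518/15

Feasible corners and z = 3u - 8v:
  (406/17, 1355/102) → z = -1766/51
  (59/78, 1420/39) → z = -22543/78
  (118/5, 79/6) → z = -518/15
  (-71/73, 2456/73) → z = -19861/73

The binding constraints are -5u - 6v = -197 and 5u - 12v = -40.
Solving simultaneously gives u = 118/5, v = 79/6.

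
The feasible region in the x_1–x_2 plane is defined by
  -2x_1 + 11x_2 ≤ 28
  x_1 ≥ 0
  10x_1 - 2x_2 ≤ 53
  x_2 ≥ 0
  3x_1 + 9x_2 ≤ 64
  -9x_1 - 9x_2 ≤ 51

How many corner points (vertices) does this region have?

4

Of the 15 pairwise boundary intersections, those satisfying every inequality are:
  (0, 28/11)
  (639/106, 193/53)
  (0, 0)
  (53/10, 0)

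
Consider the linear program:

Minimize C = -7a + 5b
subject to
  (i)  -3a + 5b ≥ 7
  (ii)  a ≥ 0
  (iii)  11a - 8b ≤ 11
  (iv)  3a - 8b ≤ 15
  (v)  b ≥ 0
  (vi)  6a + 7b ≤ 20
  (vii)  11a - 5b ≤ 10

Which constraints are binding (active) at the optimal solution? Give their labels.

Corner points and C = -7a + 5b:
  (0, 7/5) → C = 7
  (1, 2) → C = 3
  (0, 20/7) → C = 100/7

The minimum is at (1, 2). Substituting into each constraint, equality holds for (i) and (vi); the remaining constraints have slack.

(i) and (vi)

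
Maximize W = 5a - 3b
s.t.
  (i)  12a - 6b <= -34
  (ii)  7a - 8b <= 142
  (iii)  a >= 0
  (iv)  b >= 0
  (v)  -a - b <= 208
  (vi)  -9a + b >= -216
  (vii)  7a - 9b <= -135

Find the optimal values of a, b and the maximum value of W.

The feasible region is unbounded (it extends along (0, 1), (1, 9)), but W strictly decreases along every unbounded feasible direction, so there is no improving ray and the maximum is attained at a vertex.

At the optimal vertex, 12a - 6b = -34 and 7a - 9b = -135.
Solving simultaneously gives a = 84/11, b = 691/33.

a = 84/11, b = 691/33, maximum W = -271/11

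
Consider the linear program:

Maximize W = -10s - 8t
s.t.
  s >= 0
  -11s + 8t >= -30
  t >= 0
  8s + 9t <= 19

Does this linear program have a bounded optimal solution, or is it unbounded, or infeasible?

bounded optimum

Vertices and W = -10s - 8t:
  (0, 0) → W = 0
  (0, 19/9) → W = -152/9
  (19/8, 0) → W = -95/4
The feasible region has finitely many vertices and no improving ray; the maximum is 0 at (0, 0).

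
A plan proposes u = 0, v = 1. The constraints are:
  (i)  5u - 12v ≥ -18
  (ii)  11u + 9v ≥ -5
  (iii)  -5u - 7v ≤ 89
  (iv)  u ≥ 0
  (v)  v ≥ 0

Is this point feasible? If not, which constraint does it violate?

(i): -12 ≥ -18 ✓
(ii): 9 ≥ -5 ✓
(iii): -7 ≤ 89 ✓
(iv): 0 ≥ 0 ✓
(v): 1 ≥ 0 ✓

feasible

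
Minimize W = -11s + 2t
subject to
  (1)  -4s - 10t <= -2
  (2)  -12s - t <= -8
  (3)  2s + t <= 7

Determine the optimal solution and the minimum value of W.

s = 17/4, t = -3/2, minimum W = -199/4

Feasible corners and W = -11s + 2t:
  (39/58, -2/29) → W = -437/58
  (17/4, -3/2) → W = -199/4
  (1/10, 34/5) → W = 25/2

The binding constraints are -4s - 10t = -2 and 2s + t = 7.
Solving simultaneously gives s = 17/4, t = -3/2.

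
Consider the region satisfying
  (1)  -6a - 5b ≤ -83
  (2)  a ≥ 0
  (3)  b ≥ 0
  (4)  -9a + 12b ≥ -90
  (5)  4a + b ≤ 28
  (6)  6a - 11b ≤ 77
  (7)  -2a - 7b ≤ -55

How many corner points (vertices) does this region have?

The feasible vertices (each the meet of two boundaries and inside every other half-plane) are:
  (0, 83/5)
  (57/14, 82/7)
  (0, 28)

3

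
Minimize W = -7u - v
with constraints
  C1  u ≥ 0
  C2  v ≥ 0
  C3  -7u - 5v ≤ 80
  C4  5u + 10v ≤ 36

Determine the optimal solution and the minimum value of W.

u = 36/5, v = 0, minimum W = -252/5

The optimum lies where v = 0 and 5u + 10v = 36.
Solving simultaneously gives u = 36/5, v = 0.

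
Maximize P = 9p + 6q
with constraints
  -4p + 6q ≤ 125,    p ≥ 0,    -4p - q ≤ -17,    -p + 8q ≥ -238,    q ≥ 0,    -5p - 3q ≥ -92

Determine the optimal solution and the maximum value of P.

Extreme points and P = 9p + 6q:
  (0, 125/6) → P = 125
  (59/14, 331/14) → P = 2517/14
  (0, 17) → P = 102
  (17/4, 0) → P = 153/4
  (92/5, 0) → P = 828/5

At the optimal vertex, -4p + 6q = 125 and -5p - 3q = -92.
Solving simultaneously gives p = 59/14, q = 331/14.

p = 59/14, q = 331/14, maximum P = 2517/14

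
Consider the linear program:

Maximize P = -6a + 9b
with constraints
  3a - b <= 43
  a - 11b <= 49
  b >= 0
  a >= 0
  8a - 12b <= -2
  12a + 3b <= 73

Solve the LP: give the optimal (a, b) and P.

Extreme points and P = -6a + 9b:
  (0, 1/6) → P = 3/2
  (0, 73/3) → P = 219
  (145/28, 76/21) → P = 3/2

At the optimal vertex, a = 0 and 12a + 3b = 73.
Solving simultaneously gives a = 0, b = 73/3.

a = 0, b = 73/3, maximum P = 219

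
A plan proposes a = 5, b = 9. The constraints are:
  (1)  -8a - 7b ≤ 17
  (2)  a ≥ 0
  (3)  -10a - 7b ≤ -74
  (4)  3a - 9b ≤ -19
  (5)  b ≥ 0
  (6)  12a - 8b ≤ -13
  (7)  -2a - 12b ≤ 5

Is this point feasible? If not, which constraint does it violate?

not feasible — violates (6)

Constraint (6): 12a - 8b = -12, which is not ≤ -13. All other constraints are satisfied.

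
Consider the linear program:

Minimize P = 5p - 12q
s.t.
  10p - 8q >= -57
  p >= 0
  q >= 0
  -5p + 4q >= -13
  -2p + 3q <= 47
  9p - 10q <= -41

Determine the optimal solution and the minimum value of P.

p = 227/7, q = 261/7, minimum P = -1997/7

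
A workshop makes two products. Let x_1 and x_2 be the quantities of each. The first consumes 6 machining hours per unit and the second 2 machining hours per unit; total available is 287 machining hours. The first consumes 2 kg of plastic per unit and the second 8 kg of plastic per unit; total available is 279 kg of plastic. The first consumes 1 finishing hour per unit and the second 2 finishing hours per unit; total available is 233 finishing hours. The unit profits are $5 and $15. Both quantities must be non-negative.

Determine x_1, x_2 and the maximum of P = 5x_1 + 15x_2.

Corner points and P = 5x_1 + 15x_2:
  (0, 0) → P = 0
  (0, 279/8) → P = 4185/8
  (287/6, 0) → P = 1435/6
  (79/2, 25) → P = 1145/2

The optimum lies where 6x_1 + 2x_2 = 287 and 2x_1 + 8x_2 = 279.
Solving simultaneously gives x_1 = 79/2, x_2 = 25.

x_1 = 79/2, x_2 = 25, maximum P = 1145/2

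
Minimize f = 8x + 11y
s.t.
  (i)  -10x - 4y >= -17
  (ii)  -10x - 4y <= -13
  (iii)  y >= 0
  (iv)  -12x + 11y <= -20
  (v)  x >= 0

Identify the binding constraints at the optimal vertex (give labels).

Corner points and f = 8x + 11y:
  (17/10, 0) → f = 68/5
  (267/158, 2/79) → f = 1090/79
  (5/3, 0) → f = 40/3

The minimum is at (5/3, 0). Substituting into each constraint, equality holds for (iii) and (iv); the remaining constraints have slack.

(iii) and (iv)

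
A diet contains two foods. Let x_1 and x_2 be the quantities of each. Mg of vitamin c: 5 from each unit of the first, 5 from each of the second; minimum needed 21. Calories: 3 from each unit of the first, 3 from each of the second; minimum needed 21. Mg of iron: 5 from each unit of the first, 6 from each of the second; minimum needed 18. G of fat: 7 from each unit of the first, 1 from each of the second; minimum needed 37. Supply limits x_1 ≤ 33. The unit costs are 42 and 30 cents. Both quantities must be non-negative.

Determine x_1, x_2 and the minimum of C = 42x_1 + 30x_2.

x_1 = 5, x_2 = 2, minimum C = 270

Feasible corners and C = 42x_1 + 30x_2:
  (0, 37) → C = 1110
  (7, 0) → C = 294
  (33, 0) → C = 1386
  (5, 2) → C = 270
The feasible region is unbounded (it extends along (0, 1)), but C strictly increases along every unbounded feasible direction, so there is no improving ray and the minimum is attained at a vertex.

At the optimal vertex, 3x_1 + 3x_2 = 21 and 7x_1 + x_2 = 37.
Solving simultaneously gives x_1 = 5, x_2 = 2.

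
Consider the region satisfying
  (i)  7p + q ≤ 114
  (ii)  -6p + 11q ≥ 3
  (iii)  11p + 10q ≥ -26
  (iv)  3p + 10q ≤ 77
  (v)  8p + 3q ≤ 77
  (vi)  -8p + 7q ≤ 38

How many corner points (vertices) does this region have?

Of the 15 pairwise boundary intersections, those satisfying every inequality are:
  (-316/181, -123/181)
  (419/53, 243/53)
  (-562/157, 210/157)
  (539/71, 385/71)
  (159/101, 730/101)

5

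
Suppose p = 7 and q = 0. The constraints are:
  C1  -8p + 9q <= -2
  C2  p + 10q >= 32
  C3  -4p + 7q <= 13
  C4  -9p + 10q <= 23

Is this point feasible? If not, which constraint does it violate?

not feasible — violates C2

Constraint C2: p + 10q = 7, which is not ≥ 32. All other constraints are satisfied.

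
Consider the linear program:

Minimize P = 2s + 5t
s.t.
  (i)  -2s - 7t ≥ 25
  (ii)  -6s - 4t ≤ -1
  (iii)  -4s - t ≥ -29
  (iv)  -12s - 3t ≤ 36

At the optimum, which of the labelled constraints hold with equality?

(ii) and (iii)

Extreme points and P = 2s + 5t:
  (107/34, -76/17) → P = -273/17
  (114/13, -79/13) → P = -167/13
  (23/2, -17) → P = -62

The minimum is at (23/2, -17). Substituting into each constraint, equality holds for (ii) and (iii); the remaining constraints have slack.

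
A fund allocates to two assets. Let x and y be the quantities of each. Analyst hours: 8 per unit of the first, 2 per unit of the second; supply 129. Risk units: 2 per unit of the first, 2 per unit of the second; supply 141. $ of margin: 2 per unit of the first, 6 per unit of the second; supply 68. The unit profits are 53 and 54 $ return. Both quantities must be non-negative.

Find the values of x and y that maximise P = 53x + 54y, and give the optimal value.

x = 29/2, y = 13/2, maximum P = 2239/2

Vertices and P = 53x + 54y:
  (0, 0) → P = 0
  (0, 34/3) → P = 612
  (129/8, 0) → P = 6837/8
  (29/2, 13/2) → P = 2239/2

The optimum lies where 8x + 2y = 129 and 2x + 6y = 68.
Solving simultaneously gives x = 29/2, y = 13/2.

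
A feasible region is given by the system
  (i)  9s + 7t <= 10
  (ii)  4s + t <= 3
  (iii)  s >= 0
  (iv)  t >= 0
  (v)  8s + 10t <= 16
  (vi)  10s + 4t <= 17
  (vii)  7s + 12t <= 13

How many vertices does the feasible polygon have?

5

Of the 21 pairwise boundary intersections, those satisfying every inequality are:
  (11/19, 13/19)
  (29/59, 47/59)
  (3/4, 0)
  (0, 0)
  (0, 13/12)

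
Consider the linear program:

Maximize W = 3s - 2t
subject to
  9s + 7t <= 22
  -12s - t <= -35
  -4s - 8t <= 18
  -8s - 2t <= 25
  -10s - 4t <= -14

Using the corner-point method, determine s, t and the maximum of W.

Corner points and W = 3s - 2t:
  (223/75, -17/25) → W = 257/25
  (151/22, -125/22) → W = 703/22
  (149/46, -89/23) → W = 803/46

The binding constraints are 9s + 7t = 22 and -4s - 8t = 18.
Solving simultaneously gives s = 151/22, t = -125/22.

s = 151/22, t = -125/22, maximum W = 703/22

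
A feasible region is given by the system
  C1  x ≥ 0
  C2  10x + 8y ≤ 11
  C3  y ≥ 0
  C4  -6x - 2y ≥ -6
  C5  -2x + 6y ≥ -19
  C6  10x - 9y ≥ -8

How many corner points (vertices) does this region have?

The feasible vertices (each the meet of two boundaries and inside every other half-plane) are:
  (0, 0)
  (0, 8/9)
  (13/14, 3/14)
  (7/34, 19/17)
  (1, 0)

5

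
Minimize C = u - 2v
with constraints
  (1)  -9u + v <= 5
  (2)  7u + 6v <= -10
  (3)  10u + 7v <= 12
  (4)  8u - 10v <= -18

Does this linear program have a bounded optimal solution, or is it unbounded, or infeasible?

The boundaries -9u + v = 5 and 7u + 6v = -10 meet at (-40/61, -55/61), but that point violates 8u - 10v ≤ -18. Every candidate vertex is excluded by some other constraint, so the feasible region is empty.

infeasible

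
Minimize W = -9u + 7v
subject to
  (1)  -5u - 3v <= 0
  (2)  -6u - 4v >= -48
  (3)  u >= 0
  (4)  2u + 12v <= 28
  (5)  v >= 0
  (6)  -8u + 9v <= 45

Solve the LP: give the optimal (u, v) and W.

u = 8, v = 0, minimum W = -72

Vertices and W = -9u + 7v:
  (0, 0) → W = 0
  (29/4, 9/8) → W = -459/8
  (8, 0) → W = -72
  (0, 7/3) → W = 49/3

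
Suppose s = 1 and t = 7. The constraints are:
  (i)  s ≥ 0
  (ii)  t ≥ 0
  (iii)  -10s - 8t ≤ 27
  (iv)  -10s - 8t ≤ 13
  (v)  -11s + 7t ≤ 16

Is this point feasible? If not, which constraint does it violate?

Constraint (v): -11s + 7t = 38, which is not ≤ 16. All other constraints are satisfied.

not feasible — violates (v)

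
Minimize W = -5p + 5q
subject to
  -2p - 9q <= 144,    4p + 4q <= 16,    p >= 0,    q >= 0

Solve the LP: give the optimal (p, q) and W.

p = 4, q = 0, minimum W = -20

Extreme points and W = -5p + 5q:
  (0, 4) → W = 20
  (4, 0) → W = -20
  (0, 0) → W = 0

The optimum lies where 4p + 4q = 16 and q = 0.
Solving simultaneously gives p = 4, q = 0.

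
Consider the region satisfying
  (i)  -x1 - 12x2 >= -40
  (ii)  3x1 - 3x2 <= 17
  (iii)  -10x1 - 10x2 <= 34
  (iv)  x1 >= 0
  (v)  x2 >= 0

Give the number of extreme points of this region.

Of the 10 pairwise boundary intersections, those satisfying every inequality are:
  (108/13, 103/39)
  (0, 10/3)
  (17/3, 0)
  (0, 0)

4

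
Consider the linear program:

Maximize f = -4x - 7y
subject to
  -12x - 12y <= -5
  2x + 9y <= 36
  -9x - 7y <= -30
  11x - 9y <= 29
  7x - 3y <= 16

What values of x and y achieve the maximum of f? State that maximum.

x = 101/38, y = 33/38, maximum f = -635/38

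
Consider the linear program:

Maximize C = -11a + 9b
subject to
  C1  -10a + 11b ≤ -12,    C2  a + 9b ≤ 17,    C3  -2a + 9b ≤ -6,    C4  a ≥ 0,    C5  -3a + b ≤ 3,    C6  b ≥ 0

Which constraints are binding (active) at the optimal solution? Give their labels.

C3 and C6

Feasible corners and C = -11a + 9b:
  (23/3, 28/27) → C = -75
  (17, 0) → C = -187
  (3, 0) → C = -33

The maximum is at (3, 0). Substituting into each constraint, equality holds for C3 and C6; the remaining constraints have slack.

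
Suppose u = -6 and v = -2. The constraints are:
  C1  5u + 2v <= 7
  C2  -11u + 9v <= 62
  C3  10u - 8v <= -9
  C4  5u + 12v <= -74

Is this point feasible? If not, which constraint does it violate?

Constraint C4: 5u + 12v = -54, which is not ≤ -74. All other constraints are satisfied.

not feasible — violates C4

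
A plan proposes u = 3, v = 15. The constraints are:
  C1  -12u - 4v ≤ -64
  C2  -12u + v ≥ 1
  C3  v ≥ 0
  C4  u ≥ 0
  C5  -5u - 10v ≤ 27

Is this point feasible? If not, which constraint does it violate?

Constraint C2: -12u + v = -21, which is not ≥ 1. All other constraints are satisfied.

not feasible — violates C2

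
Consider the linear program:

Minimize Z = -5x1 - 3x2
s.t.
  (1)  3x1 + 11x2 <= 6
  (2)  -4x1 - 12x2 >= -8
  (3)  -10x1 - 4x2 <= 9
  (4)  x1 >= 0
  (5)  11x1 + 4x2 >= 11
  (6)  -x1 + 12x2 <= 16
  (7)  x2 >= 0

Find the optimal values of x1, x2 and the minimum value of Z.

Feasible corners and Z = -5x1 - 3x2:
  (2, 0) → Z = -10
  (97/109, 33/109) → Z = -584/109
  (1, 0) → Z = -5

At the optimal vertex, 3x1 + 11x2 = 6 and -4x1 - 12x2 = -8.
Solving simultaneously gives x1 = 2, x2 = 0.

x1 = 2, x2 = 0, minimum Z = -10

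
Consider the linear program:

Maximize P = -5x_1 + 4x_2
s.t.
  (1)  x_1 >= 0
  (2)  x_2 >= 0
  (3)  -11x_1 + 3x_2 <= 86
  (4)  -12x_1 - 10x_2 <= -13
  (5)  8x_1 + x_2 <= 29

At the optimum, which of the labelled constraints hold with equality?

Corner points and P = -5x_1 + 4x_2:
  (0, 86/3) → P = 344/3
  (0, 13/10) → P = 26/5
  (13/12, 0) → P = -65/12
  (29/8, 0) → P = -145/8
  (1/35, 1007/35) → P = 4023/35

The maximum is at (1/35, 1007/35). Substituting into each constraint, equality holds for (3) and (5); the remaining constraints have slack.

(3) and (5)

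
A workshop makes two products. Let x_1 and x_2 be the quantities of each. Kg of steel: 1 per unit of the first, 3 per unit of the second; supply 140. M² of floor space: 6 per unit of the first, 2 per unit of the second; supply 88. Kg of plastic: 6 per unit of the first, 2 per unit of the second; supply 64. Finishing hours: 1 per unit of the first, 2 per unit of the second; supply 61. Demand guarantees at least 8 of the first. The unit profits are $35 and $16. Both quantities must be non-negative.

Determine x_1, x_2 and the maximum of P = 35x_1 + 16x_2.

Vertices and P = 35x_1 + 16x_2:
  (32/3, 0) → P = 1120/3
  (8, 0) → P = 280
  (8, 8) → P = 408

The optimum lies where 6x_1 + 2x_2 = 64 and x_1 = 8.
Solving simultaneously gives x_1 = 8, x_2 = 8.

x_1 = 8, x_2 = 8, maximum P = 408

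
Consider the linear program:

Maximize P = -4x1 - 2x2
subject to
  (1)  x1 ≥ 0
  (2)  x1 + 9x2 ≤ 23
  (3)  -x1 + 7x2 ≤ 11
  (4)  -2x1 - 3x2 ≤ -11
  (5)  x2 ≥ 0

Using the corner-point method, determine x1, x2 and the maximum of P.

Corner points and P = -4x1 - 2x2:
  (31/8, 17/8) → P = -79/4
  (23, 0) → P = -92
  (44/17, 33/17) → P = -242/17
  (11/2, 0) → P = -22

The optimum lies where -x1 + 7x2 = 11 and -2x1 - 3x2 = -11.
Solving simultaneously gives x1 = 44/17, x2 = 33/17.

x1 = 44/17, x2 = 33/17, maximum P = -242/17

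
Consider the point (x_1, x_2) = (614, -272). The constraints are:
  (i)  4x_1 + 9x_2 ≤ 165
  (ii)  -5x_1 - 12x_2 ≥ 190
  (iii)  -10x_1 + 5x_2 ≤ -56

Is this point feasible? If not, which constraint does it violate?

(i): 8 ≤ 165 ✓
(ii): 194 ≥ 190 ✓
(iii): -7500 ≤ -56 ✓

feasible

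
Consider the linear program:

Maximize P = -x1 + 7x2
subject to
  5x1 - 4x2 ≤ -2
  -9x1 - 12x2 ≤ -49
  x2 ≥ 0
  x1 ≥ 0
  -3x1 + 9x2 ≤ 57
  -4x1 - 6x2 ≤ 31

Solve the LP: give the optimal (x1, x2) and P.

Vertices and P = -x1 + 7x2:
  (43/24, 263/96) → P = 1669/96
  (70/11, 93/11) → P = 581/11
  (0, 49/12) → P = 343/12
  (0, 19/3) → P = 133/3

x1 = 70/11, x2 = 93/11, maximum P = 581/11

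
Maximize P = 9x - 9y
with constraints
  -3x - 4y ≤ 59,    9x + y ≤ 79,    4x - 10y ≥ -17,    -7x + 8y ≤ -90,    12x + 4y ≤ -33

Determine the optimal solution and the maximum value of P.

x = 26/9, y = -203/12, maximum P = 713/4

Vertices and P = 9x - 9y:
  (-28/13, -683/52) → P = 5139/52
  (26/9, -203/12) → P = 713/4
  (24/31, -1311/124) → P = 12663/124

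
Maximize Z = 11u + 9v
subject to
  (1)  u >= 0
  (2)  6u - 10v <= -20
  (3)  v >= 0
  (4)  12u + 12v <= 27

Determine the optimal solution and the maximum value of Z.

The binding constraints are 6u - 10v = -20 and 12u + 12v = 27.
Solving simultaneously gives u = 5/32, v = 67/32.

u = 5/32, v = 67/32, maximum Z = 329/16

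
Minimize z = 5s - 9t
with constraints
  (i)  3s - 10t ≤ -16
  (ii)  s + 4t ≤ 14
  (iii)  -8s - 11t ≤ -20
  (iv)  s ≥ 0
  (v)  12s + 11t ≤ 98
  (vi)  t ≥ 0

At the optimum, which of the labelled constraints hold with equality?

Vertices and z = 5s - 9t:
  (38/11, 29/11) → z = -71/11
  (24/113, 188/113) → z = -1572/113
  (0, 7/2) → z = -63/2
  (0, 20/11) → z = -180/11

The minimum is at (0, 7/2). Substituting into each constraint, equality holds for (ii) and (iv); the remaining constraints have slack.

(ii) and (iv)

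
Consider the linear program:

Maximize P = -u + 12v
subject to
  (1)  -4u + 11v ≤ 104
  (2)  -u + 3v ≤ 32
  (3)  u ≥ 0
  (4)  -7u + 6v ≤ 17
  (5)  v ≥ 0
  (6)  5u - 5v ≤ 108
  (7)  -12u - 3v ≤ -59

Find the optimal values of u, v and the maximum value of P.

The optimum lies where -u + 3v = 32 and 5u - 5v = 108.
Solving simultaneously gives u = 242/5, v = 134/5.

u = 242/5, v = 134/5, maximum P = 1366/5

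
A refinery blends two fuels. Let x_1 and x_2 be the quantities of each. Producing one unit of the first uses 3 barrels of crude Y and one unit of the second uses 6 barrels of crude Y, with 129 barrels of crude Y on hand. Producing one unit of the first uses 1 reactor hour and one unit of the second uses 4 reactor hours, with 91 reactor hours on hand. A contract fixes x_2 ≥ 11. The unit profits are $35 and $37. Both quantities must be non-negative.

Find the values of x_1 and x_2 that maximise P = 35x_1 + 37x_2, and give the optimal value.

x_1 = 21, x_2 = 11, maximum P = 1142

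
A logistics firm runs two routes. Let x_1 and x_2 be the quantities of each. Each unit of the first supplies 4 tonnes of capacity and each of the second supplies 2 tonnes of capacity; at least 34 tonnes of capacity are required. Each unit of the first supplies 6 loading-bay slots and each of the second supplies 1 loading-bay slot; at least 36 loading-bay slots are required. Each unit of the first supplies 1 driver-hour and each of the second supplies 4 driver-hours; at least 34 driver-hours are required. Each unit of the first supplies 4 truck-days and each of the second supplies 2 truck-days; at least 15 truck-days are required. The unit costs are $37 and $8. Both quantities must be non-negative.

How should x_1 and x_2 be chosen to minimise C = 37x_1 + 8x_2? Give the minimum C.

x_1 = 19/4, x_2 = 15/2, minimum C = 943/4

Feasible corners and C = 37x_1 + 8x_2:
  (0, 36) → C = 288
  (34, 0) → C = 1258
  (19/4, 15/2) → C = 943/4
  (34/7, 51/7) → C = 238
The feasible region is unbounded (it extends along (0, 1), (1, 0)), but C strictly increases along every unbounded feasible direction, so there is no improving ray and the minimum is attained at a vertex.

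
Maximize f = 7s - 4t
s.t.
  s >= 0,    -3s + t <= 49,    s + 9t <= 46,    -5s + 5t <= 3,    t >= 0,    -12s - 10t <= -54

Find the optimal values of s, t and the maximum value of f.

Corner points and f = 7s - 4t:
  (203/50, 233/50) → f = 489/50
  (46, 0) → f = 322
  (24/11, 153/55) → f = 228/55
  (9/2, 0) → f = 63/2

s = 46, t = 0, maximum f = 322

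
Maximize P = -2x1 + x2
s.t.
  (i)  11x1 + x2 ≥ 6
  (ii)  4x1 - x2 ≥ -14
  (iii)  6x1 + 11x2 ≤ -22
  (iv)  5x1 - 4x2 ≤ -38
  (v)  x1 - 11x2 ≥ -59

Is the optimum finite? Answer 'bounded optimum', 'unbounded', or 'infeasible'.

infeasible

The boundaries 11x1 + x2 = 6 and 6x1 + 11x2 = -22 meet at (88/115, -278/115), but that point violates 5x1 - 4x2 ≤ -38. Every candidate vertex is excluded by some other constraint, so the feasible region is empty.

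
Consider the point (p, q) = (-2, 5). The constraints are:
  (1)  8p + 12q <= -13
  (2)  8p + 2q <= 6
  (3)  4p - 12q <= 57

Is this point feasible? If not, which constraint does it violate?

not feasible — violates (1)

Constraint (1): 8p + 12q = 44, which is not ≤ -13. All other constraints are satisfied.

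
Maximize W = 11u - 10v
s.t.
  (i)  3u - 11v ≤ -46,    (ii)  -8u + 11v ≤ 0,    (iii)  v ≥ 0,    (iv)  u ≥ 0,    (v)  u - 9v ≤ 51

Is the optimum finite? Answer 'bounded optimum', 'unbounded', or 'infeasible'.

unbounded

From the feasible point (46/5, 368/55), moving in the direction (11, 3) keeps every constraint satisfied while W increases without bound.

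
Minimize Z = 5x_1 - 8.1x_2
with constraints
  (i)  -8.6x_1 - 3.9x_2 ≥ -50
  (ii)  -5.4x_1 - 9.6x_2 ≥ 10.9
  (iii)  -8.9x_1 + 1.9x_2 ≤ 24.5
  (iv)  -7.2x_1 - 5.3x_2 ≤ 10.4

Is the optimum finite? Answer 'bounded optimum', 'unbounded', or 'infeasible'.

bounded optimum

Vertices and Z = 5x_1 - 8.1x_2:
  (17417/2050, -18187/3075) → Z = 463237/5125
  (15278/875, -22472/875) → Z = 1292066/4375
  (-4207/4050, -124/225) → Z = -14779/20250
The feasible region has finitely many vertices and no improving ray; the minimum is -14779/20250 at (-4207/4050, -124/225).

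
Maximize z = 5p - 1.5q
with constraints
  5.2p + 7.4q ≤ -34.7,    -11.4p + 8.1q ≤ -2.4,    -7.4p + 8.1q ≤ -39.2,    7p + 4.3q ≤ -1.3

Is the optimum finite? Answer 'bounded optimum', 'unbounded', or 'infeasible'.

unbounded

From the feasible point (901/9688, -23031/4844), moving in the direction (4.3, -7) keeps every constraint satisfied while z increases without bound.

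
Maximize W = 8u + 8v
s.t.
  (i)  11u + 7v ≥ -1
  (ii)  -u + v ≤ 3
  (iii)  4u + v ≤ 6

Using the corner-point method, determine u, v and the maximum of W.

The optimum lies where -u + v = 3 and 4u + v = 6.
Solving simultaneously gives u = 3/5, v = 18/5.

u = 3/5, v = 18/5, maximum W = 168/5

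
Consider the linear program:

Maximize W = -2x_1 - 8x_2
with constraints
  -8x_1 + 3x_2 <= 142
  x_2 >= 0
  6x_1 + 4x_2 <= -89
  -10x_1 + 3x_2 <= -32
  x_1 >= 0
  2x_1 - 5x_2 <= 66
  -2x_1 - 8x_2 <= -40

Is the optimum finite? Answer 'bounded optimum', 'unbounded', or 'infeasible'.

The boundaries -8x_1 + 3x_2 = 142 and -10x_1 + 3x_2 = -32 meet at (87, 838/3), but that point violates 6x_1 + 4x_2 ≤ -89. Every candidate vertex is excluded by some other constraint, so the feasible region is empty.

infeasible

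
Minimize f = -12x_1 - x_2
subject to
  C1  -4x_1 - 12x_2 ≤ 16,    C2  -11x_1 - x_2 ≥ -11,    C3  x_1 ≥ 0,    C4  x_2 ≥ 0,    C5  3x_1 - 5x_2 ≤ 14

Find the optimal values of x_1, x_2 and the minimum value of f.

x_1 = 1, x_2 = 0, minimum f = -12

Corner points and f = -12x_1 - x_2:
  (0, 11) → f = -11
  (1, 0) → f = -12
  (0, 0) → f = 0

The binding constraints are -11x_1 - x_2 = -11 and x_2 = 0.
Solving simultaneously gives x_1 = 1, x_2 = 0.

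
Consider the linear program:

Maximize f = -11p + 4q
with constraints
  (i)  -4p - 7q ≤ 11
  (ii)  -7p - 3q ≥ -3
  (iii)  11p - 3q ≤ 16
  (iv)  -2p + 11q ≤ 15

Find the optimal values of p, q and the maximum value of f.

Corner points and f = -11p + 4q:
  (79/89, -185/89) → f = -1609/89
  (-113/29, 19/29) → f = 1319/29
  (19/18, -79/54) → f = -943/54
  (-12/83, 111/83) → f = 576/83

The optimum lies where -4p - 7q = 11 and -2p + 11q = 15.
Solving simultaneously gives p = -113/29, q = 19/29.

p = -113/29, q = 19/29, maximum f = 1319/29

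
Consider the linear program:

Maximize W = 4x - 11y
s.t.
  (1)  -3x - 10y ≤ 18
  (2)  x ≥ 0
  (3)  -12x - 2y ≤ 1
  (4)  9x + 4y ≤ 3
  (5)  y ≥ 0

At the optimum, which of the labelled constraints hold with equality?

(4) and (5)

Corner points and W = 4x - 11y:
  (0, 3/4) → W = -33/4
  (0, 0) → W = 0
  (1/3, 0) → W = 4/3

The maximum is at (1/3, 0). Substituting into each constraint, equality holds for (4) and (5); the remaining constraints have slack.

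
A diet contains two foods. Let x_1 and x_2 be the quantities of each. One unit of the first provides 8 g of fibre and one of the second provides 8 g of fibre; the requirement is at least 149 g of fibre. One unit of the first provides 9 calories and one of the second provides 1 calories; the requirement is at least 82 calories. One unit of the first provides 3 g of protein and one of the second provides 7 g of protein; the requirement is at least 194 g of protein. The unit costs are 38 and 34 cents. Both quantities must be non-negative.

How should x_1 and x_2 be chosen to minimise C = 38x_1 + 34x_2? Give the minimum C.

Corner points and C = 38x_1 + 34x_2:
  (0, 82) → C = 2788
  (194/3, 0) → C = 7372/3
  (19/3, 25) → C = 3272/3
The feasible region is unbounded (it extends along (0, 1), (1, 0)), but C strictly increases along every unbounded feasible direction, so there is no improving ray and the minimum is attained at a vertex.

The binding constraints are 9x_1 + x_2 = 82 and 3x_1 + 7x_2 = 194.
Solving simultaneously gives x_1 = 19/3, x_2 = 25.

x_1 = 19/3, x_2 = 25, minimum C = 3272/3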